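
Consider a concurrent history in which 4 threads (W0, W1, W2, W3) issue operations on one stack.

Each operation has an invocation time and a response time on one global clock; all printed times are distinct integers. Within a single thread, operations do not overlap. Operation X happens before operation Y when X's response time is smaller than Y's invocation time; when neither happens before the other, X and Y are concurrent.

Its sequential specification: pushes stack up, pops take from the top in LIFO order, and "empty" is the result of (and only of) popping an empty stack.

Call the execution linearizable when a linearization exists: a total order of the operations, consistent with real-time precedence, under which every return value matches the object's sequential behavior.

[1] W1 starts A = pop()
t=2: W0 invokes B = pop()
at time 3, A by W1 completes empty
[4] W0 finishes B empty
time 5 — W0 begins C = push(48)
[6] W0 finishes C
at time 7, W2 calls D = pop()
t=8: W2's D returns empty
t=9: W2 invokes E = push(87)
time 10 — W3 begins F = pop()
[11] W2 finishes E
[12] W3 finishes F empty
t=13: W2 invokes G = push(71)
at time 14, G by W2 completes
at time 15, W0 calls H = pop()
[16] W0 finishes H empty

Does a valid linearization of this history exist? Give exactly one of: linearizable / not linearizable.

not linearizable

events 1..7 are fine; event 8 — the response of D at time 8 — makes the prefix non-linearizable
every one of the 2 real-time-consistent orders over 4 completed stack ops fails the sequential spec
for example A, B, C, D fails at step 4: D pop() → empty is not legal there
for example B, A, C, D fails at step 4: D pop() → empty is not legal there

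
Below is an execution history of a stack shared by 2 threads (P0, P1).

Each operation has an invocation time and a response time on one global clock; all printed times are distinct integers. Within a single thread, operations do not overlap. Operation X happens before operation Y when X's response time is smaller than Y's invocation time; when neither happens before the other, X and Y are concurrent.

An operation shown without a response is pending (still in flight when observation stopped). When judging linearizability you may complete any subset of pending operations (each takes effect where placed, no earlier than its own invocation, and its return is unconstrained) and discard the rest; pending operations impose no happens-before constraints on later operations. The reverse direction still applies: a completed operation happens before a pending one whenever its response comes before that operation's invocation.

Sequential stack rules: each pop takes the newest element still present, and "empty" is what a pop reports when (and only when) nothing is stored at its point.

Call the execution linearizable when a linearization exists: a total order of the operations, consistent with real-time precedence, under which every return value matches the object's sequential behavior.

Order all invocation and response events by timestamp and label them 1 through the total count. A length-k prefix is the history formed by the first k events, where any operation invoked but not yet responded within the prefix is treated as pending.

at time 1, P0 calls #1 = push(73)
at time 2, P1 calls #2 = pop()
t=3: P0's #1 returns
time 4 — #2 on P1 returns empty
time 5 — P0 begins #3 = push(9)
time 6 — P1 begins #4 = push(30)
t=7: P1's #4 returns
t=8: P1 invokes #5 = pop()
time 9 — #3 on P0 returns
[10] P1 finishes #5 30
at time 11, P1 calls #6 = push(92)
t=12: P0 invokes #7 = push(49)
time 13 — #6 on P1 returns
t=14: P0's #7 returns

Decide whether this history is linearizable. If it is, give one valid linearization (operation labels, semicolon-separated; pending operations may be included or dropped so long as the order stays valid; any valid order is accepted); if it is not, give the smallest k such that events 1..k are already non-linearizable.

linearizable — witness: #2; #1; #3; #4; #5; #6; #7

step 1: #2 pop() → empty — stack <>
step 2: #1 push(73) — stack <73>
step 3: #3 push(9) — stack <73,9>
step 4: #4 push(30) — stack <73,9,30>
step 5: #5 pop() → 30 — stack <73,9>
step 6: #6 push(92) — stack <73,9,92>
step 7: #7 push(49) — stack <73,9,92,49>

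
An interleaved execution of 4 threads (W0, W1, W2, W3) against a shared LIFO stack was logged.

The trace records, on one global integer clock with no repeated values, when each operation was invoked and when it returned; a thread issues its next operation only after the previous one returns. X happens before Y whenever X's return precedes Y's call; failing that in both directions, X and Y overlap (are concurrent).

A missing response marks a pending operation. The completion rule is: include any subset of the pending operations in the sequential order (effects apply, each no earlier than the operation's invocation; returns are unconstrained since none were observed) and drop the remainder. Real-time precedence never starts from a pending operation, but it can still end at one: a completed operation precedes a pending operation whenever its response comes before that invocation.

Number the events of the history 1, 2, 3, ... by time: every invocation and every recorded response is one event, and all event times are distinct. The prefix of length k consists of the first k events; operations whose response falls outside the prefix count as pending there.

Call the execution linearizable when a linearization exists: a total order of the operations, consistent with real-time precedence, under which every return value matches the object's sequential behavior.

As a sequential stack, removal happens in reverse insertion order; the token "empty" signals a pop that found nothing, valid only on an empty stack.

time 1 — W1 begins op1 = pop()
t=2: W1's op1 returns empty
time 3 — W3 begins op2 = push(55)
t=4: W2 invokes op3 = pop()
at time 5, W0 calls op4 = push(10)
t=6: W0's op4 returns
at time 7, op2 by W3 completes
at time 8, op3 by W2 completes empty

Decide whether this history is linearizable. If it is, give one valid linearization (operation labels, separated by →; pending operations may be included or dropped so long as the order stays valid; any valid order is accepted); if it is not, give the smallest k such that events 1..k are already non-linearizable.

linearizable — witness: op1 → op3 → op2 → op4

1. op1 pop() → empty, leaving stack <>
2. op3 pop() → empty, leaving stack <>
3. op2 push(55), leaving stack <55>
4. op4 push(10), leaving stack <55,10>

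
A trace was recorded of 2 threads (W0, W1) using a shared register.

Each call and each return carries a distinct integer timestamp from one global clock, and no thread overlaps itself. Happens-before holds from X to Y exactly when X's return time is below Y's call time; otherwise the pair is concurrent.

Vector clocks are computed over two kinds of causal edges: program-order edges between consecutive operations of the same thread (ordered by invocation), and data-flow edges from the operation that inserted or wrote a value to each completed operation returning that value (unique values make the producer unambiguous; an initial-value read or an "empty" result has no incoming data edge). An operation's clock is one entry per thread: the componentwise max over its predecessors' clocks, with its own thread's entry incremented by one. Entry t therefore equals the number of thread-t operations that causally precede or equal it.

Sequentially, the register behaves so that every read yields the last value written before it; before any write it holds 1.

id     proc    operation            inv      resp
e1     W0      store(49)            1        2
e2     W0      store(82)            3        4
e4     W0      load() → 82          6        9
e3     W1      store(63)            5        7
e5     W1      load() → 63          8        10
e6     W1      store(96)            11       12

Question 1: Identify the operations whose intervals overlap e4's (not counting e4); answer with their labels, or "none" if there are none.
Answer: e3, e5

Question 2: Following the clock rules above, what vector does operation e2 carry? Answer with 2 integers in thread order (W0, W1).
Answer: (2, 0)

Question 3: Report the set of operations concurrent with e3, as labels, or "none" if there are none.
Answer: e4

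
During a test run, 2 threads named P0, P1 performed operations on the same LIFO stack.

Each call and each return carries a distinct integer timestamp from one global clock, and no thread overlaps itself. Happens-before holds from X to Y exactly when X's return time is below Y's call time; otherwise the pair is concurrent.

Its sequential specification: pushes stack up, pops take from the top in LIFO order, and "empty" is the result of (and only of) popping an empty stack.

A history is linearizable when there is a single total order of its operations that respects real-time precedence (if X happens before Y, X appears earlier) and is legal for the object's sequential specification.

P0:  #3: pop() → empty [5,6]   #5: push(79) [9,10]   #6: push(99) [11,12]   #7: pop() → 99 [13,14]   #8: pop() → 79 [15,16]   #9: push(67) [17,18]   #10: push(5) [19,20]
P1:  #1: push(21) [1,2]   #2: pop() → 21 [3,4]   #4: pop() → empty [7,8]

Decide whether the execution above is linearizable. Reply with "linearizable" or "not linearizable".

witness order: #1, #2, #3, #4, #5, #6, #7, #8, #9, #10
after step 1 (#1 push(21)): stack <21>
after step 2 (#2 pop() → 21): stack <>
after step 3 (#3 pop() → empty): stack <>
after step 4 (#4 pop() → empty): stack <>
after step 5 (#5 push(79)): stack <79>
after step 6 (#6 push(99)): stack <79,99>
after step 7 (#7 pop() → 99): stack <79>
after step 8 (#8 pop() → 79): stack <>
after step 9 (#9 push(67)): stack <67>
after step 10 (#10 push(5)): stack <67,5>

linearizable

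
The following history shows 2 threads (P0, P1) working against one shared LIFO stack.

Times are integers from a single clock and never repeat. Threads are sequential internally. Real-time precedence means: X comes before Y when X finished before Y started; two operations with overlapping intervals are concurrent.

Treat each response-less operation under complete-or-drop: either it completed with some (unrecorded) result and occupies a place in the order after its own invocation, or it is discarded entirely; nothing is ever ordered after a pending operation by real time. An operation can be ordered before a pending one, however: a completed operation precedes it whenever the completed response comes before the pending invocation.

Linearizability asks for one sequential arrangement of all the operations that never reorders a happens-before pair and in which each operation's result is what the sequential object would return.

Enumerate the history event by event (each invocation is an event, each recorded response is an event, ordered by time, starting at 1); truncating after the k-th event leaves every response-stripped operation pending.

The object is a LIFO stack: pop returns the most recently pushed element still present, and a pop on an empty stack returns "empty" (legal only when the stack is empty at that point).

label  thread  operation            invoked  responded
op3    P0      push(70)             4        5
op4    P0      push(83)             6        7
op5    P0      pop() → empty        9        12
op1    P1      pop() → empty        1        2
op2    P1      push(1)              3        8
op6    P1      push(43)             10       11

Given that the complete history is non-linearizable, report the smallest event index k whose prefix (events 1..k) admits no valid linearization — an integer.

events 1..11 are still linearizable — one witness is op1, op2, op3, op4, op5, op6:
step 1: op1 pop() → empty — stack <>
step 2: op2 push(1) — stack <1>
step 3: op3 push(70) — stack <1,70>
step 4: op4 push(83) — stack <1,70,83>
step 5: op5 pop() (pending, included) — stack <1,70>
step 6: op6 push(43) — stack <1,70,43>
include event 12 — op5 responding at 12 — and every candidate order breaks
take op1, op2, op3, op4, op5, op6: step 5 already fails, because op5 pop() → empty cannot occur there
take op1, op2, op3, op4, op6, op5: step 6 already fails, because op5 pop() → empty cannot occur there

12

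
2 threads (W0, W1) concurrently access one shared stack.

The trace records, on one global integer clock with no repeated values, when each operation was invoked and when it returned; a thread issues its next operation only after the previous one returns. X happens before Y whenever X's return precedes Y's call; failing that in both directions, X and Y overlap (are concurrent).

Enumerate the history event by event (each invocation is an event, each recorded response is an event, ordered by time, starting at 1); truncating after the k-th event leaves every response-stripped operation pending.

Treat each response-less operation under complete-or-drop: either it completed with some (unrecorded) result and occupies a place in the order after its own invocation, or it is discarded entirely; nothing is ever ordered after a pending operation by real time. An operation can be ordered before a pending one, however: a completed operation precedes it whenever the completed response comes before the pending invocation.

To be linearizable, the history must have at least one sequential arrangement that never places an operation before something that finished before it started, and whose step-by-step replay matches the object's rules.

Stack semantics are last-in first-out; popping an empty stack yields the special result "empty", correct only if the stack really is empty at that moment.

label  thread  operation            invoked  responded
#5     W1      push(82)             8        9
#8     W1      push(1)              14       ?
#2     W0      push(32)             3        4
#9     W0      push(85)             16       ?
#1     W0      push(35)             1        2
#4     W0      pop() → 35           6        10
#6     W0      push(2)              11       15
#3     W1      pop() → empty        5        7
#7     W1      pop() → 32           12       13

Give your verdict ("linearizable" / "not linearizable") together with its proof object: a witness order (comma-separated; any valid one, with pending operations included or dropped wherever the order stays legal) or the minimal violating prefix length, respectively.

prefix check: 1..6 passes, 1..7 fails once #3's time-7 response joins
a single order respects real time; the 3 completed stack operations fail replay along it
no completion choice of the 1 pending operation (#4) rescues it — every subset was tried
sample order #1, #2, #3 (pending dropped) stalls at step 3 — #3 pop() → empty has no legal effect

not linearizable — minimal violating prefix: 7 events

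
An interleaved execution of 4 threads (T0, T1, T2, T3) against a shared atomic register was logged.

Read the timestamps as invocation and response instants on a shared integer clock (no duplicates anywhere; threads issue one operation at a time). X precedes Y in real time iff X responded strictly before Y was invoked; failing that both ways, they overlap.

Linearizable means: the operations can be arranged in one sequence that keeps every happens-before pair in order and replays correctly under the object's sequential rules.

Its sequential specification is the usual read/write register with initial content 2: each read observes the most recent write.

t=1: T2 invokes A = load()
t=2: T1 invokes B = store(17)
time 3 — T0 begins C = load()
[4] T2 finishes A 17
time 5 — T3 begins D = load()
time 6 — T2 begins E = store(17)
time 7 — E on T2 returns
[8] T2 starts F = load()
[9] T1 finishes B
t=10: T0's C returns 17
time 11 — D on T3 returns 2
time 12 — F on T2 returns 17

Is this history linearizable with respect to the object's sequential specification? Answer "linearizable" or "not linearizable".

not linearizable

prefix check: 1..10 passes, 1..11 fails once D's time-11 response joins
the 5 completed operations admit 40 real-time orders; each fails the atomic register replay
no escape via the 1 pending operation (F): every completion choice fails
one such order, A, B, C, D, E (pending dropped), breaks at step 1 where A load() → 17 is illegal
one such order, A, B, C, E, D (pending dropped), breaks at step 1 where A load() → 17 is illegal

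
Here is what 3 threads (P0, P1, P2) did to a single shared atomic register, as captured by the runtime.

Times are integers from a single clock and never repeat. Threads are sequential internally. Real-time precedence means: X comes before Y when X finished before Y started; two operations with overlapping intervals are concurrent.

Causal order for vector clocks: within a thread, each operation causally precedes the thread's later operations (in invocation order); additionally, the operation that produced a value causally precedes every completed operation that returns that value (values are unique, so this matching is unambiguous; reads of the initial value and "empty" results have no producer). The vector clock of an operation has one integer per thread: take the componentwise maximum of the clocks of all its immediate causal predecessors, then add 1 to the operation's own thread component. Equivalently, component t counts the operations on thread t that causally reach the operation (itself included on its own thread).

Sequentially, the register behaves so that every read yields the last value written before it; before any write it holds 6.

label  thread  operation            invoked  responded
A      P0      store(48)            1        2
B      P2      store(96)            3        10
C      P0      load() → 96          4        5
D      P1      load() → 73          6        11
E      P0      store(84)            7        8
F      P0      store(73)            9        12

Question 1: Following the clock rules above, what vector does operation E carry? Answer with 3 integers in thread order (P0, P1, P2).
Answer: (3, 0, 1)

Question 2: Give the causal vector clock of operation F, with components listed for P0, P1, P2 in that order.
Answer: (4, 0, 1)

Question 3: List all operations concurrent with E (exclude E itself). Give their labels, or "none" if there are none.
Answer: B, D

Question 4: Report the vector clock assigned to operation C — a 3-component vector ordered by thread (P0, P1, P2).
Answer: (2, 0, 1)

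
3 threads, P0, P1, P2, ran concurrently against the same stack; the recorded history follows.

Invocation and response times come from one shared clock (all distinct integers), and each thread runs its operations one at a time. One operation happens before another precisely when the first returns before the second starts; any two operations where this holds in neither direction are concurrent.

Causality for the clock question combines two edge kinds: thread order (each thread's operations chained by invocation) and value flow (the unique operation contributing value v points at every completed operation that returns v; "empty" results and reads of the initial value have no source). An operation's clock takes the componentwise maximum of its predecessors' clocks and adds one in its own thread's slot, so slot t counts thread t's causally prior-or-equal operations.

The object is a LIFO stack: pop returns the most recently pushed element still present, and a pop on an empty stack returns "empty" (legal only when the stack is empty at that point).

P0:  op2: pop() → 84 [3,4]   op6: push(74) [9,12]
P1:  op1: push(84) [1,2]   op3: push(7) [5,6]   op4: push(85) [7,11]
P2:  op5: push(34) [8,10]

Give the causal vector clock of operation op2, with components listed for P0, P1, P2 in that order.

(1, 1, 0)

invoked at 8, op5 has no predecessors; its own P2 bump gives (0, 0, 1)
invoked at 1, op1 has no predecessors; its own P1 bump gives (0, 1, 0)
merge at op3 (invoked 5): VC(op1)=(0, 1, 0), own-thread bump on P1 → (0, 2, 0)
merge at op2 (invoked 3): VC(op1)=(0, 1, 0), own-thread bump on P0 → (1, 1, 0)
merge at op4 (invoked 7): VC(op3)=(0, 2, 0), own-thread bump on P1 → (0, 3, 0)
merge at op6 (invoked 9): VC(op2)=(1, 1, 0), own-thread bump on P0 → (2, 1, 0)
target: VC(op2) = (1, 1, 0)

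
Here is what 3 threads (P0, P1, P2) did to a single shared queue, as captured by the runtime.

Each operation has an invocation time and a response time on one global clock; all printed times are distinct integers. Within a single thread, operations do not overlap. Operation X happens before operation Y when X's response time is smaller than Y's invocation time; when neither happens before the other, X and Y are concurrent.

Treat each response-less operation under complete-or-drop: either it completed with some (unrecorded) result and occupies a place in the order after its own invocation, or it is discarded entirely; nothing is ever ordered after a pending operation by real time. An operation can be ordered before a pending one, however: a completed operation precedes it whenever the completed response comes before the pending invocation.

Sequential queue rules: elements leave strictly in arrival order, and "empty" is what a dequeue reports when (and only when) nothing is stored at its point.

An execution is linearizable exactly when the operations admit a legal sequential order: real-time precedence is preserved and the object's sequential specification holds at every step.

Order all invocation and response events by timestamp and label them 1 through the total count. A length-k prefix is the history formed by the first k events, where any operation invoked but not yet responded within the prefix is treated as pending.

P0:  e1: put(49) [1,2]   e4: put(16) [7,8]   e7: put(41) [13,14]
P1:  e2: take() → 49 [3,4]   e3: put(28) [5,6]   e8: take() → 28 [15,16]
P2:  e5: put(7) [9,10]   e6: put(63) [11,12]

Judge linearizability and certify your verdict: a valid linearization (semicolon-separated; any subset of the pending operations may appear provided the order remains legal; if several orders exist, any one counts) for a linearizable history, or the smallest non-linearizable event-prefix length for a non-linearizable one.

linearizable — witness: e1; e2; e3; e4; e5; e6; e7; e8

after step 1 (e1 put(49)): queue <49>
after step 2 (e2 take() → 49): queue <>
after step 3 (e3 put(28)): queue <28>
after step 4 (e4 put(16)): queue <28,16>
after step 5 (e5 put(7)): queue <28,16,7>
after step 6 (e6 put(63)): queue <28,16,7,63>
after step 7 (e7 put(41)): queue <28,16,7,63,41>
after step 8 (e8 take() → 28): queue <16,7,63,41>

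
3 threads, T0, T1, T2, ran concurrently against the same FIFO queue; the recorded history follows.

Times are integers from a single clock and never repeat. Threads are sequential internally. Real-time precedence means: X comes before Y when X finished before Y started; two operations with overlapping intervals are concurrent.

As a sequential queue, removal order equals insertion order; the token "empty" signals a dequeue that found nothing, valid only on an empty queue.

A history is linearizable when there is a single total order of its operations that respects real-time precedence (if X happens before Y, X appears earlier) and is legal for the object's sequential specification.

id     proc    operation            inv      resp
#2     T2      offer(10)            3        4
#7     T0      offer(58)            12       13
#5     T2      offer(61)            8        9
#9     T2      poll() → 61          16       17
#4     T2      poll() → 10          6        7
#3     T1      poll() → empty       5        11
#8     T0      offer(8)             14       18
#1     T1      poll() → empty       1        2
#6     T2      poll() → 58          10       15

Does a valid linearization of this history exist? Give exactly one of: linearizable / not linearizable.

events 1..14 are fine; event 15 — the response of #6 at time 15 — makes the prefix non-linearizable
real-time-consistent orders of the 7 completed operations: 7 — all fail the FIFO queue replay
every completion of the 1 pending operation (#8) was checked; none linearizes
one such order, #1, #2, #3, #4, #5, #6, #7 (pending dropped), breaks at step 3 where #3 poll() → empty is illegal
one such order, #1, #2, #3, #4, #5, #7, #6 (pending dropped), breaks at step 3 where #3 poll() → empty is illegal

not linearizable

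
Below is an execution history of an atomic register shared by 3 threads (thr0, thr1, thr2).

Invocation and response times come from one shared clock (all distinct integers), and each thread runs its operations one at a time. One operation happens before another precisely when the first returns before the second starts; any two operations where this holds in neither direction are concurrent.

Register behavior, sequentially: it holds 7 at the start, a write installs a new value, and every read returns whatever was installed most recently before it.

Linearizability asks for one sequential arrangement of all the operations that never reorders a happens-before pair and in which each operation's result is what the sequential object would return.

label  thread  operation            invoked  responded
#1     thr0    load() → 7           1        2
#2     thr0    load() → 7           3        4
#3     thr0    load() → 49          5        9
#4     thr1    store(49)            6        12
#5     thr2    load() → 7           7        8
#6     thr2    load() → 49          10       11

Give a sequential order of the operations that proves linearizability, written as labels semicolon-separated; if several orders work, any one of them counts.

step 1: #1 load() → 7 — value 7
step 2: #2 load() → 7 — value 7
step 3: #5 load() → 7 — value 7
step 4: #4 store(49) — value 49
step 5: #3 load() → 49 — value 49
step 6: #6 load() → 49 — value 49

#1; #2; #5; #4; #3; #6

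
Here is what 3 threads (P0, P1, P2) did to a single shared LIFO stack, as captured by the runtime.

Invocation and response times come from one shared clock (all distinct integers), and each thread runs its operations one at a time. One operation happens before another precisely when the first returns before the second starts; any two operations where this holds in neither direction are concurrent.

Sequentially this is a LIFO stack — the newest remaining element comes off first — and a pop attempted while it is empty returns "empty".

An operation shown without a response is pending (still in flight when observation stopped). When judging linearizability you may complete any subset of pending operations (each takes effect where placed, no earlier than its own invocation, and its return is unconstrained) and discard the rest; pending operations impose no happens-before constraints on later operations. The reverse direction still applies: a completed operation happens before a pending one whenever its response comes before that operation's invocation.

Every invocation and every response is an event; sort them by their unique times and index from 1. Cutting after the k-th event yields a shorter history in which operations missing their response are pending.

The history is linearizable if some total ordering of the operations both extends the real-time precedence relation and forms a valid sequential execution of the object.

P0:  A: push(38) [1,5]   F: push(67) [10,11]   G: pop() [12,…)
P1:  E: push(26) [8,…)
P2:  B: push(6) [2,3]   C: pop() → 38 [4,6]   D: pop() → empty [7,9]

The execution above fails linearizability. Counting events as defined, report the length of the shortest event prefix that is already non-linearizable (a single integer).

a valid linearization of events 1..8 exists, for instance B, A, C:
1. B push(6), leaving stack <6>
2. A push(38), leaving stack <6,38>
3. C pop() → 38, leaving stack <6>
event 9 — D's response, time 9 — after it, nothing linearizes
completion choices over the 1 pending operation (E) were checked; none helps
one such order, A, B, C, D (pending dropped), breaks at step 3 where C pop() → 38 is illegal
one such order, B, A, C, D (pending dropped), breaks at step 4 where D pop() → empty is illegal

9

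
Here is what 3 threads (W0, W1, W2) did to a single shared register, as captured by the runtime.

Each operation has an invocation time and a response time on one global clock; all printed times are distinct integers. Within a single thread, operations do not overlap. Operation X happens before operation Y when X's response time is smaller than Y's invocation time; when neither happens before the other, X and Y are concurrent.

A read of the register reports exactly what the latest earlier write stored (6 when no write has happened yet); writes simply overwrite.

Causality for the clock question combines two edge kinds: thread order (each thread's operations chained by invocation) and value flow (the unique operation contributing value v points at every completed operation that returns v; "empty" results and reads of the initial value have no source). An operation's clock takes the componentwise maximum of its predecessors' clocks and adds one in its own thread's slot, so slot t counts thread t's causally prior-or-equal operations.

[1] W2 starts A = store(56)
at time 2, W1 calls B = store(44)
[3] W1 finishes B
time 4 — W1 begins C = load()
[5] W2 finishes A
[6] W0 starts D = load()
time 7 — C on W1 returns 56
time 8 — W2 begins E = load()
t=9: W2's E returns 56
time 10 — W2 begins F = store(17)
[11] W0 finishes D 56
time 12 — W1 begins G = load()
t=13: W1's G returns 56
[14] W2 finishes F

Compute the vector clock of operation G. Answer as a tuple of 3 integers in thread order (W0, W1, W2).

(0, 3, 1)

root op A, invoked 1: fresh clock plus W2's own tick → (0, 0, 1)
root op B, invoked 2: fresh clock plus W1's own tick → (0, 1, 0)
E, invoked 8, takes VC(A)=(0, 0, 1) under max, adds 1 for W2 → (0, 0, 2)
D, invoked 6, takes VC(A)=(0, 0, 1) under max, adds 1 for W0 → (1, 0, 1)
F, invoked 10, takes VC(E)=(0, 0, 2) under max, adds 1 for W2 → (0, 0, 3)
C, invoked 4, takes VC(A)=(0, 0, 1), VC(B)=(0, 1, 0) under max, adds 1 for W1 → (0, 2, 1)
G, invoked 12, takes VC(A)=(0, 0, 1), VC(C)=(0, 2, 1) under max, adds 1 for W1 → (0, 3, 1)
target: VC(G) = (0, 3, 1)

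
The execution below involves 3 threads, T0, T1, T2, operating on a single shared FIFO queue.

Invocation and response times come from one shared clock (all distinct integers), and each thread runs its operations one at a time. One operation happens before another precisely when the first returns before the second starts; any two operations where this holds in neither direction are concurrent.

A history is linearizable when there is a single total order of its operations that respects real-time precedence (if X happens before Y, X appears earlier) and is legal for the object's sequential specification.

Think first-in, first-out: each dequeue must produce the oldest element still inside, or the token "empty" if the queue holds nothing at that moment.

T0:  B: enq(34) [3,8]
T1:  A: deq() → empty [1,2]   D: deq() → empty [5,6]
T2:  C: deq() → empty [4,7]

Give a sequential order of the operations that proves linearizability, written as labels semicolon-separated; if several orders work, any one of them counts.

A; C; D; B

step 1: A deq() → empty — queue <>
step 2: C deq() → empty — queue <>
step 3: D deq() → empty — queue <>
step 4: B enq(34) — queue <34>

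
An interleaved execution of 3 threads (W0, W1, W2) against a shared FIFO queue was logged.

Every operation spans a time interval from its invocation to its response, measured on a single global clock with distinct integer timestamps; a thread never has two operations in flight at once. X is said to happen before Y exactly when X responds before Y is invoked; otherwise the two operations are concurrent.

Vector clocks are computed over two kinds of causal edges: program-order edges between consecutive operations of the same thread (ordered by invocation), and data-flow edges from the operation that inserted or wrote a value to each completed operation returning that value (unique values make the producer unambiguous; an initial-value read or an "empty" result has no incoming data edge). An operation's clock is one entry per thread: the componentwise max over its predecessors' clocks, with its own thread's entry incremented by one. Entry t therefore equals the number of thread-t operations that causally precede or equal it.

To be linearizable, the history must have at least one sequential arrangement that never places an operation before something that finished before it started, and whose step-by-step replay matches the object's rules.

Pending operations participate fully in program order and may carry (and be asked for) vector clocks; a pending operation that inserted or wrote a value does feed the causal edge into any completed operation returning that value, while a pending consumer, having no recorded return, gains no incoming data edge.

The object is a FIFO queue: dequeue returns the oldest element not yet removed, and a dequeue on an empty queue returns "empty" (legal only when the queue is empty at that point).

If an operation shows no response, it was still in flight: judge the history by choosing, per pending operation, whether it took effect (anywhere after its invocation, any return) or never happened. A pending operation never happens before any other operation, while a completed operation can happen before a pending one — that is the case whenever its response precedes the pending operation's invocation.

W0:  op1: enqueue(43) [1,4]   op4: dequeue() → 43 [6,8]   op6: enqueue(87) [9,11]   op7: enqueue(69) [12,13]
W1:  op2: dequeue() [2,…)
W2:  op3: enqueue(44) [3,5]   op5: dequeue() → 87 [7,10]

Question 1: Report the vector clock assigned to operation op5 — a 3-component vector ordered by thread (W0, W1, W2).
Answer: (3, 0, 2)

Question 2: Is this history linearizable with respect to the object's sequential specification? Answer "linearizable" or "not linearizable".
linearizable

one valid linearization: op1, op3, op4, op2, op6, op5, op7
after step 1 (op1 enqueue(43)): queue <43>
after step 2 (op3 enqueue(44)): queue <43,44>
after step 3 (op4 dequeue() → 43): queue <44>
after step 4 (op2 dequeue() (pending, included)): queue <>
after step 5 (op6 enqueue(87)): queue <87>
after step 6 (op5 dequeue() → 87): queue <>
after step 7 (op7 enqueue(69)): queue <69>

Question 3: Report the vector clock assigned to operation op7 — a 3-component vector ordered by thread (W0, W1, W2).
Answer: (4, 0, 0)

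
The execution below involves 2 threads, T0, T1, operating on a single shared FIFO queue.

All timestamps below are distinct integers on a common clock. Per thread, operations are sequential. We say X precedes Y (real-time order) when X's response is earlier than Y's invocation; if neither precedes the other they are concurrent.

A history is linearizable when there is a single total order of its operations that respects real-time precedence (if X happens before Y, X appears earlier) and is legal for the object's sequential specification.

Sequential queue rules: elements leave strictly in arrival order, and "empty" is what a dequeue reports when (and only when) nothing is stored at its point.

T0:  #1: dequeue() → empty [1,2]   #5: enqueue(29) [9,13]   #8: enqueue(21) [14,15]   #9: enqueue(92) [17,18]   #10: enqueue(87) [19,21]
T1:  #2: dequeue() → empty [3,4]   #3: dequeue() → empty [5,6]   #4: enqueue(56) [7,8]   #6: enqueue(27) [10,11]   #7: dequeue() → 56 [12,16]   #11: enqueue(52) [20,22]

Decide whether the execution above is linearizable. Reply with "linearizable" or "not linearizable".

linearizable

one valid linearization: #1, #2, #3, #4, #5, #6, #7, #8, #9, #10, #11
step 1: #1 dequeue() → empty — queue <>
step 2: #2 dequeue() → empty — queue <>
step 3: #3 dequeue() → empty — queue <>
step 4: #4 enqueue(56) — queue <56>
step 5: #5 enqueue(29) — queue <56,29>
step 6: #6 enqueue(27) — queue <56,29,27>
step 7: #7 dequeue() → 56 — queue <29,27>
step 8: #8 enqueue(21) — queue <29,27,21>
step 9: #9 enqueue(92) — queue <29,27,21,92>
step 10: #10 enqueue(87) — queue <29,27,21,92,87>
step 11: #11 enqueue(52) — queue <29,27,21,92,87,52>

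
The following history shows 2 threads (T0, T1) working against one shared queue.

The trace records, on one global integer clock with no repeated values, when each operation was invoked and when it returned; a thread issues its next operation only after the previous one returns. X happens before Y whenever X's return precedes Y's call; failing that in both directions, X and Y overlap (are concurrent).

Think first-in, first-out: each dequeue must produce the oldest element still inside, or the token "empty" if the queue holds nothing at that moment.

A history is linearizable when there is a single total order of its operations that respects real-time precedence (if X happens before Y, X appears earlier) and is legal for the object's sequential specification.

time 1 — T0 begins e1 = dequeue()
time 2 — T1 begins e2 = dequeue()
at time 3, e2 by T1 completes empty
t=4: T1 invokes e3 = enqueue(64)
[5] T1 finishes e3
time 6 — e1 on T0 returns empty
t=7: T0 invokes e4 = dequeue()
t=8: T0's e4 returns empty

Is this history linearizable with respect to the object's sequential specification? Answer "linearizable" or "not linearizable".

through event 7 a valid linearization exists; event 8 (e4 responding at time 8) ends that
4 completed operations, 3 real-time-consistent orders — every queue replay fails
e.g. e1, e2, e3, e4: illegal at step 4, since e4 dequeue() → empty cannot apply there
e.g. e2, e1, e3, e4: illegal at step 4, since e4 dequeue() → empty cannot apply there

not linearizable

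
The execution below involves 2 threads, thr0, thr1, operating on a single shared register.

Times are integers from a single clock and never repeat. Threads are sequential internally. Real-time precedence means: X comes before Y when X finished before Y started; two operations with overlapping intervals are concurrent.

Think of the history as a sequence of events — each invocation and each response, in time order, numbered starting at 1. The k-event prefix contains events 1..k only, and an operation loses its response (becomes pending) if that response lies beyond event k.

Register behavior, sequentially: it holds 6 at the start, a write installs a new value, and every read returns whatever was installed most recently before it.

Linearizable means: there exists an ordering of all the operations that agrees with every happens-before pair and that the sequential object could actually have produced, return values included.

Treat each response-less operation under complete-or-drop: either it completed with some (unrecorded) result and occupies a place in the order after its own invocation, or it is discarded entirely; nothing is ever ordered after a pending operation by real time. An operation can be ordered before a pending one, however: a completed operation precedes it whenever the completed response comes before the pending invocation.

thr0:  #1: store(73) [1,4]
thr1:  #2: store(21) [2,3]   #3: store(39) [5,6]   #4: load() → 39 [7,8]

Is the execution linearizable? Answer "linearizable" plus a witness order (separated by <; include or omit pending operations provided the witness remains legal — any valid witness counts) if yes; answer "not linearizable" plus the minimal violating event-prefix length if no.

linearizable — witness: #1 < #2 < #3 < #4

after step 1 (#1 store(73)): value 73
after step 2 (#2 store(21)): value 21
after step 3 (#3 store(39)): value 39
after step 4 (#4 load() → 39): value 39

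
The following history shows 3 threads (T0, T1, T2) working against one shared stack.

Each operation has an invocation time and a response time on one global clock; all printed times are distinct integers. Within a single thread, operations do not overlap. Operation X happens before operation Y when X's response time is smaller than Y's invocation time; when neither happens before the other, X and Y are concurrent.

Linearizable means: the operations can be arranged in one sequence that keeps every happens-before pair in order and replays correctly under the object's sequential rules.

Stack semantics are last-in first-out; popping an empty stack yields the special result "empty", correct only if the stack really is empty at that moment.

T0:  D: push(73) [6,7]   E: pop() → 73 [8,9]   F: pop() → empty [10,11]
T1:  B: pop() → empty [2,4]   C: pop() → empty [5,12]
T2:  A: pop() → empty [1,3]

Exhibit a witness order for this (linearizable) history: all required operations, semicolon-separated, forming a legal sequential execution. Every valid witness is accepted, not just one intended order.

1. A pop() → empty, leaving stack <>
2. B pop() → empty, leaving stack <>
3. C pop() → empty, leaving stack <>
4. D push(73), leaving stack <73>
5. E pop() → 73, leaving stack <>
6. F pop() → empty, leaving stack <>

A; B; C; D; E; F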